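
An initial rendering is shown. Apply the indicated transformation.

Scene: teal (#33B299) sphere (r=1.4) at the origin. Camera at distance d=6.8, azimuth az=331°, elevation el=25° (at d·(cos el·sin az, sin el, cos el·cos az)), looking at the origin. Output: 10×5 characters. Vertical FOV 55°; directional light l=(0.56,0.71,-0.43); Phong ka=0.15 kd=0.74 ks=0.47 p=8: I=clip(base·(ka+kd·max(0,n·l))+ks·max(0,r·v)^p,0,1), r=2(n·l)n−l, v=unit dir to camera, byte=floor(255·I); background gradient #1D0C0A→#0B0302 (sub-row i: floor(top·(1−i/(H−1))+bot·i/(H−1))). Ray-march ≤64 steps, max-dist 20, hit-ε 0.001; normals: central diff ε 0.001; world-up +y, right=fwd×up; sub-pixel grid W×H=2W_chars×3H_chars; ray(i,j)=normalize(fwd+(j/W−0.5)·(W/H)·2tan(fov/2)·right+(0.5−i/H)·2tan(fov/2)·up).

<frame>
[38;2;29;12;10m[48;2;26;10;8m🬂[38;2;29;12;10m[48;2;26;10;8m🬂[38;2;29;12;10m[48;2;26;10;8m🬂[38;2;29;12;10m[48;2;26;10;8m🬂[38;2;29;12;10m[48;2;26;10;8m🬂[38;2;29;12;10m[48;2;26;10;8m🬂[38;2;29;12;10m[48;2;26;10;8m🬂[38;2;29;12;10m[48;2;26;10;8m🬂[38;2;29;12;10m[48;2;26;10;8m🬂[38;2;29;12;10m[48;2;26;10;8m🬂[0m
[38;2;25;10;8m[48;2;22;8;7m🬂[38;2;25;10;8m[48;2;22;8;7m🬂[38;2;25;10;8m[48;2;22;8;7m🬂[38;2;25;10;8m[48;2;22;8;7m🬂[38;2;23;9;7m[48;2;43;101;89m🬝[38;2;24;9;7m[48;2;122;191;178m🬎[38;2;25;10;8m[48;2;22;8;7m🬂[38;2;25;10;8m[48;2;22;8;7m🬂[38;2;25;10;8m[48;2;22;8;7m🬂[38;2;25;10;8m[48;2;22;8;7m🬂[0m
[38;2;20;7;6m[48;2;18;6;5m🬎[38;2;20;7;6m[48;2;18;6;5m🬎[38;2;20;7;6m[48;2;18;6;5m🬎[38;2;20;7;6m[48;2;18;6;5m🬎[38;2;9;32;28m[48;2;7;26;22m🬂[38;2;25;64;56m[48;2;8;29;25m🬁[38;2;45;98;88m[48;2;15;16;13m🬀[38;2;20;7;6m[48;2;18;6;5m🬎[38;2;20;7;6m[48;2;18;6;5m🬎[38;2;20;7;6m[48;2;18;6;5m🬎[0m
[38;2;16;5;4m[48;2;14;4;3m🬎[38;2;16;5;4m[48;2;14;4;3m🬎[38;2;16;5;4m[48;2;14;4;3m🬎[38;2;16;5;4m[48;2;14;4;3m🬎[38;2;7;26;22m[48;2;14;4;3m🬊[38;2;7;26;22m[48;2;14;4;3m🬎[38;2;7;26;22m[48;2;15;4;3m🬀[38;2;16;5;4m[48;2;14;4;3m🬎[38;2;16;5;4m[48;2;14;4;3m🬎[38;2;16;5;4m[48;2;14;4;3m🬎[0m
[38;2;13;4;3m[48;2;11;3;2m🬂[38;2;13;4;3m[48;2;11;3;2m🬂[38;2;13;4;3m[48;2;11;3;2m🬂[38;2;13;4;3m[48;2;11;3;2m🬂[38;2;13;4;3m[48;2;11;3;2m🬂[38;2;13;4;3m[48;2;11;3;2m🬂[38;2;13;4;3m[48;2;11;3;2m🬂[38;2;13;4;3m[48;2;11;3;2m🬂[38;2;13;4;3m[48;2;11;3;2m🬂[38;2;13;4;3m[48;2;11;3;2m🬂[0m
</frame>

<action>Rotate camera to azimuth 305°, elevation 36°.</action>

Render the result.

<frame>
[38;2;29;12;10m[48;2;26;10;8m🬂[38;2;29;12;10m[48;2;26;10;8m🬂[38;2;29;12;10m[48;2;26;10;8m🬂[38;2;29;12;10m[48;2;26;10;8m🬂[38;2;29;12;10m[48;2;26;10;8m🬂[38;2;29;12;10m[48;2;26;10;8m🬂[38;2;29;12;10m[48;2;26;10;8m🬂[38;2;29;12;10m[48;2;26;10;8m🬂[38;2;29;12;10m[48;2;26;10;8m🬂[38;2;29;12;10m[48;2;26;10;8m🬂[0m
[38;2;25;10;8m[48;2;22;8;7m🬂[38;2;25;10;8m[48;2;22;8;7m🬂[38;2;25;10;8m[48;2;22;8;7m🬂[38;2;25;10;8m[48;2;22;8;7m🬂[38;2;23;9;7m[48;2;85;165;149m🬝[38;2;24;9;7m[48;2;112;189;174m🬎[38;2;25;10;8m[48;2;22;8;7m🬂[38;2;25;10;8m[48;2;22;8;7m🬂[38;2;25;10;8m[48;2;22;8;7m🬂[38;2;25;10;8m[48;2;22;8;7m🬂[0m
[38;2;20;7;6m[48;2;18;6;5m🬎[38;2;20;7;6m[48;2;18;6;5m🬎[38;2;20;7;6m[48;2;18;6;5m🬎[38;2;20;7;6m[48;2;18;6;5m🬎[38;2;24;73;63m[48;2;7;27;23m🬂[38;2;24;68;60m[48;2;7;26;22m🬂[38;2;20;68;59m[48;2;14;14;12m🬀[38;2;20;7;6m[48;2;18;6;5m🬎[38;2;20;7;6m[48;2;18;6;5m🬎[38;2;20;7;6m[48;2;18;6;5m🬎[0m
[38;2;16;5;4m[48;2;14;4;3m🬎[38;2;16;5;4m[48;2;14;4;3m🬎[38;2;16;5;4m[48;2;14;4;3m🬎[38;2;16;5;4m[48;2;14;4;3m🬎[38;2;7;26;22m[48;2;14;4;3m🬊[38;2;7;26;22m[48;2;14;4;3m🬎[38;2;7;26;22m[48;2;15;4;3m🬀[38;2;16;5;4m[48;2;14;4;3m🬎[38;2;16;5;4m[48;2;14;4;3m🬎[38;2;16;5;4m[48;2;14;4;3m🬎[0m
[38;2;13;4;3m[48;2;11;3;2m🬂[38;2;13;4;3m[48;2;11;3;2m🬂[38;2;13;4;3m[48;2;11;3;2m🬂[38;2;13;4;3m[48;2;11;3;2m🬂[38;2;13;4;3m[48;2;11;3;2m🬂[38;2;13;4;3m[48;2;11;3;2m🬂[38;2;13;4;3m[48;2;11;3;2m🬂[38;2;13;4;3m[48;2;11;3;2m🬂[38;2;13;4;3m[48;2;11;3;2m🬂[38;2;13;4;3m[48;2;11;3;2m🬂[0m
</frame>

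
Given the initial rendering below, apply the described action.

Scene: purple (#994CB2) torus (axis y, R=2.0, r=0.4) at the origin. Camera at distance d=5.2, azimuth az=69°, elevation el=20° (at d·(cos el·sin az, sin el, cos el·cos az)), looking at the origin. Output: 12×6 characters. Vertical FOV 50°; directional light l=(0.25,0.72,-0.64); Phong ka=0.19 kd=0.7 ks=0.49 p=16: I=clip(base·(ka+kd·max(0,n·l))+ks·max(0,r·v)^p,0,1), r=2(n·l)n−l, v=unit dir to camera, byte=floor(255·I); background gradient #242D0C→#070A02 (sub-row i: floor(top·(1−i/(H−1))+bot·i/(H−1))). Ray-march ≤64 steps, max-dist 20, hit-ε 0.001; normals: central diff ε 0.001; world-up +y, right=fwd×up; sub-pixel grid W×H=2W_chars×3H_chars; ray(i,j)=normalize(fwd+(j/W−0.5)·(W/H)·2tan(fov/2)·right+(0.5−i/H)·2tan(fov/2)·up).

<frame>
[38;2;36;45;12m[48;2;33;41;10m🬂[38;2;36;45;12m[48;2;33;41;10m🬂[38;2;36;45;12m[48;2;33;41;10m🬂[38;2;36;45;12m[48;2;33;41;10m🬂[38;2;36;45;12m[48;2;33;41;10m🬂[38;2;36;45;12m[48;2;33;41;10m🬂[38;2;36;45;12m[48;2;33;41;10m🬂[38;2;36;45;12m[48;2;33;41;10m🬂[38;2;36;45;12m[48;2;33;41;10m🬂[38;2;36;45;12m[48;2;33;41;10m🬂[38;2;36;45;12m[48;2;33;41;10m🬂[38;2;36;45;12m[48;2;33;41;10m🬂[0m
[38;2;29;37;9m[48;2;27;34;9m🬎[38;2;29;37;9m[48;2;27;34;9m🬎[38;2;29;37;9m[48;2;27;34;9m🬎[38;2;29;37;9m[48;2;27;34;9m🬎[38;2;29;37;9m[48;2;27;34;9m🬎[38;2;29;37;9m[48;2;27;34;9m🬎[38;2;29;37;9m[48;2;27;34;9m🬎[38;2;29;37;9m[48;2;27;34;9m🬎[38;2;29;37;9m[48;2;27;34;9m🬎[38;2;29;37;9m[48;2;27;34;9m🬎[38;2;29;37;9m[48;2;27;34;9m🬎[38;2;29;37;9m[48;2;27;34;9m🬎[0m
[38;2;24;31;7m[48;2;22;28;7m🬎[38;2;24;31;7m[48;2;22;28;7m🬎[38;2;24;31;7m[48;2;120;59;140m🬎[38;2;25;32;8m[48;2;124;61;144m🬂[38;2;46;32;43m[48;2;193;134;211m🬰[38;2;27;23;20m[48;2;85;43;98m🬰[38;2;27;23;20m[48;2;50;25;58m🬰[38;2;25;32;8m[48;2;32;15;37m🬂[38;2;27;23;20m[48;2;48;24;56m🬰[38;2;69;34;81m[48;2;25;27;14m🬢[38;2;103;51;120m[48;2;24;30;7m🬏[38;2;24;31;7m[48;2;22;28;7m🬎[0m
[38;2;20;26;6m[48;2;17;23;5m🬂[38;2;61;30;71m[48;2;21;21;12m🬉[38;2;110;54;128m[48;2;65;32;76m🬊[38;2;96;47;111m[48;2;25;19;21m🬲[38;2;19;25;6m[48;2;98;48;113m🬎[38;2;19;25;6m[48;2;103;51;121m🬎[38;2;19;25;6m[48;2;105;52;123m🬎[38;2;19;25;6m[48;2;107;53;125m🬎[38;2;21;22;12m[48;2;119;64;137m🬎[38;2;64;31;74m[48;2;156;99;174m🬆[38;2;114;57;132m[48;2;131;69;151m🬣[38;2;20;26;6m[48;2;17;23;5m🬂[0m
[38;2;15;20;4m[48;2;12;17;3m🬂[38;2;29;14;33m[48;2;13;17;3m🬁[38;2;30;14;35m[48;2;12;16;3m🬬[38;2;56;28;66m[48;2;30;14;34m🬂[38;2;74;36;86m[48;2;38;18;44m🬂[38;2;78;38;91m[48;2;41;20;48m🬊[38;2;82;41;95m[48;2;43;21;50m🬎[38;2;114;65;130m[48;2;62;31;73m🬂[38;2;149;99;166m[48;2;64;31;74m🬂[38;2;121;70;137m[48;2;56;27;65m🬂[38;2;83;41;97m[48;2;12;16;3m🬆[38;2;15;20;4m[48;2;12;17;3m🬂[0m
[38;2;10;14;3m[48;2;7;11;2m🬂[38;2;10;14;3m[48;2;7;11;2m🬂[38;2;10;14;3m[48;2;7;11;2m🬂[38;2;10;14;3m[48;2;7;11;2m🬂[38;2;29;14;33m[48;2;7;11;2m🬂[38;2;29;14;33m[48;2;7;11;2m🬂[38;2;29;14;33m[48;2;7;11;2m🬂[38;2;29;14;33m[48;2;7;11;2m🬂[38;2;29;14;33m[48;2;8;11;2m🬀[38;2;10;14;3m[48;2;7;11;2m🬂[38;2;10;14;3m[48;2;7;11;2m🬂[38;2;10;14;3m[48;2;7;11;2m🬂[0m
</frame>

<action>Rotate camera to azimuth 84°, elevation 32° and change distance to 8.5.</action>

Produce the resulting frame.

<frame>
[38;2;36;45;12m[48;2;33;41;10m🬂[38;2;36;45;12m[48;2;33;41;10m🬂[38;2;36;45;12m[48;2;33;41;10m🬂[38;2;36;45;12m[48;2;33;41;10m🬂[38;2;36;45;12m[48;2;33;41;10m🬂[38;2;36;45;12m[48;2;33;41;10m🬂[38;2;36;45;12m[48;2;33;41;10m🬂[38;2;36;45;12m[48;2;33;41;10m🬂[38;2;36;45;12m[48;2;33;41;10m🬂[38;2;36;45;12m[48;2;33;41;10m🬂[38;2;36;45;12m[48;2;33;41;10m🬂[38;2;36;45;12m[48;2;33;41;10m🬂[0m
[38;2;29;37;9m[48;2;27;34;9m🬎[38;2;29;37;9m[48;2;27;34;9m🬎[38;2;29;37;9m[48;2;27;34;9m🬎[38;2;29;37;9m[48;2;27;34;9m🬎[38;2;29;37;9m[48;2;27;34;9m🬎[38;2;29;37;9m[48;2;27;34;9m🬎[38;2;29;37;9m[48;2;27;34;9m🬎[38;2;29;37;9m[48;2;27;34;9m🬎[38;2;29;37;9m[48;2;27;34;9m🬎[38;2;29;37;9m[48;2;27;34;9m🬎[38;2;29;37;9m[48;2;27;34;9m🬎[38;2;29;37;9m[48;2;27;34;9m🬎[0m
[38;2;24;31;7m[48;2;22;28;7m🬎[38;2;24;31;7m[48;2;22;28;7m🬎[38;2;24;31;7m[48;2;22;28;7m🬎[38;2;24;30;7m[48;2;29;14;33m🬝[38;2;24;31;7m[48;2;122;60;142m🬆[38;2;223;160;243m[48;2;41;32;36m🬃[38;2;72;35;84m[48;2;23;30;7m🬋[38;2;27;23;20m[48;2;78;39;91m🬰[38;2;31;30;20m[48;2;130;64;151m🬝[38;2;24;31;7m[48;2;22;28;7m🬎[38;2;24;31;7m[48;2;22;28;7m🬎[38;2;24;31;7m[48;2;22;28;7m🬎[0m
[38;2;20;26;6m[48;2;17;23;5m🬂[38;2;20;26;6m[48;2;17;23;5m🬂[38;2;20;26;6m[48;2;17;23;5m🬂[38;2;72;36;84m[48;2;21;21;12m🬉[38;2;108;53;126m[48;2;33;27;28m🬣[38;2;19;25;6m[48;2;104;52;121m🬎[38;2;19;25;6m[48;2;102;50;119m🬎[38;2;19;25;6m[48;2;125;67;144m🬎[38;2;29;14;34m[48;2;127;68;147m🬀[38;2;20;26;6m[48;2;17;23;5m🬂[38;2;20;26;6m[48;2;17;23;5m🬂[38;2;20;26;6m[48;2;17;23;5m🬂[0m
[38;2;15;20;4m[48;2;12;17;3m🬂[38;2;15;20;4m[48;2;12;17;3m🬂[38;2;15;20;4m[48;2;12;17;3m🬂[38;2;15;20;4m[48;2;12;17;3m🬂[38;2;35;17;40m[48;2;12;17;3m🬂[38;2;76;37;88m[48;2;16;16;10m🬂[38;2;97;48;113m[48;2;20;15;18m🬂[38;2;101;50;117m[48;2;12;17;3m🬂[38;2;73;36;85m[48;2;13;17;3m🬀[38;2;15;20;4m[48;2;12;17;3m🬂[38;2;15;20;4m[48;2;12;17;3m🬂[38;2;15;20;4m[48;2;12;17;3m🬂[0m
[38;2;10;14;3m[48;2;7;11;2m🬂[38;2;10;14;3m[48;2;7;11;2m🬂[38;2;10;14;3m[48;2;7;11;2m🬂[38;2;10;14;3m[48;2;7;11;2m🬂[38;2;10;14;3m[48;2;7;11;2m🬂[38;2;10;14;3m[48;2;7;11;2m🬂[38;2;10;14;3m[48;2;7;11;2m🬂[38;2;10;14;3m[48;2;7;11;2m🬂[38;2;10;14;3m[48;2;7;11;2m🬂[38;2;10;14;3m[48;2;7;11;2m🬂[38;2;10;14;3m[48;2;7;11;2m🬂[38;2;10;14;3m[48;2;7;11;2m🬂[0m
</frame>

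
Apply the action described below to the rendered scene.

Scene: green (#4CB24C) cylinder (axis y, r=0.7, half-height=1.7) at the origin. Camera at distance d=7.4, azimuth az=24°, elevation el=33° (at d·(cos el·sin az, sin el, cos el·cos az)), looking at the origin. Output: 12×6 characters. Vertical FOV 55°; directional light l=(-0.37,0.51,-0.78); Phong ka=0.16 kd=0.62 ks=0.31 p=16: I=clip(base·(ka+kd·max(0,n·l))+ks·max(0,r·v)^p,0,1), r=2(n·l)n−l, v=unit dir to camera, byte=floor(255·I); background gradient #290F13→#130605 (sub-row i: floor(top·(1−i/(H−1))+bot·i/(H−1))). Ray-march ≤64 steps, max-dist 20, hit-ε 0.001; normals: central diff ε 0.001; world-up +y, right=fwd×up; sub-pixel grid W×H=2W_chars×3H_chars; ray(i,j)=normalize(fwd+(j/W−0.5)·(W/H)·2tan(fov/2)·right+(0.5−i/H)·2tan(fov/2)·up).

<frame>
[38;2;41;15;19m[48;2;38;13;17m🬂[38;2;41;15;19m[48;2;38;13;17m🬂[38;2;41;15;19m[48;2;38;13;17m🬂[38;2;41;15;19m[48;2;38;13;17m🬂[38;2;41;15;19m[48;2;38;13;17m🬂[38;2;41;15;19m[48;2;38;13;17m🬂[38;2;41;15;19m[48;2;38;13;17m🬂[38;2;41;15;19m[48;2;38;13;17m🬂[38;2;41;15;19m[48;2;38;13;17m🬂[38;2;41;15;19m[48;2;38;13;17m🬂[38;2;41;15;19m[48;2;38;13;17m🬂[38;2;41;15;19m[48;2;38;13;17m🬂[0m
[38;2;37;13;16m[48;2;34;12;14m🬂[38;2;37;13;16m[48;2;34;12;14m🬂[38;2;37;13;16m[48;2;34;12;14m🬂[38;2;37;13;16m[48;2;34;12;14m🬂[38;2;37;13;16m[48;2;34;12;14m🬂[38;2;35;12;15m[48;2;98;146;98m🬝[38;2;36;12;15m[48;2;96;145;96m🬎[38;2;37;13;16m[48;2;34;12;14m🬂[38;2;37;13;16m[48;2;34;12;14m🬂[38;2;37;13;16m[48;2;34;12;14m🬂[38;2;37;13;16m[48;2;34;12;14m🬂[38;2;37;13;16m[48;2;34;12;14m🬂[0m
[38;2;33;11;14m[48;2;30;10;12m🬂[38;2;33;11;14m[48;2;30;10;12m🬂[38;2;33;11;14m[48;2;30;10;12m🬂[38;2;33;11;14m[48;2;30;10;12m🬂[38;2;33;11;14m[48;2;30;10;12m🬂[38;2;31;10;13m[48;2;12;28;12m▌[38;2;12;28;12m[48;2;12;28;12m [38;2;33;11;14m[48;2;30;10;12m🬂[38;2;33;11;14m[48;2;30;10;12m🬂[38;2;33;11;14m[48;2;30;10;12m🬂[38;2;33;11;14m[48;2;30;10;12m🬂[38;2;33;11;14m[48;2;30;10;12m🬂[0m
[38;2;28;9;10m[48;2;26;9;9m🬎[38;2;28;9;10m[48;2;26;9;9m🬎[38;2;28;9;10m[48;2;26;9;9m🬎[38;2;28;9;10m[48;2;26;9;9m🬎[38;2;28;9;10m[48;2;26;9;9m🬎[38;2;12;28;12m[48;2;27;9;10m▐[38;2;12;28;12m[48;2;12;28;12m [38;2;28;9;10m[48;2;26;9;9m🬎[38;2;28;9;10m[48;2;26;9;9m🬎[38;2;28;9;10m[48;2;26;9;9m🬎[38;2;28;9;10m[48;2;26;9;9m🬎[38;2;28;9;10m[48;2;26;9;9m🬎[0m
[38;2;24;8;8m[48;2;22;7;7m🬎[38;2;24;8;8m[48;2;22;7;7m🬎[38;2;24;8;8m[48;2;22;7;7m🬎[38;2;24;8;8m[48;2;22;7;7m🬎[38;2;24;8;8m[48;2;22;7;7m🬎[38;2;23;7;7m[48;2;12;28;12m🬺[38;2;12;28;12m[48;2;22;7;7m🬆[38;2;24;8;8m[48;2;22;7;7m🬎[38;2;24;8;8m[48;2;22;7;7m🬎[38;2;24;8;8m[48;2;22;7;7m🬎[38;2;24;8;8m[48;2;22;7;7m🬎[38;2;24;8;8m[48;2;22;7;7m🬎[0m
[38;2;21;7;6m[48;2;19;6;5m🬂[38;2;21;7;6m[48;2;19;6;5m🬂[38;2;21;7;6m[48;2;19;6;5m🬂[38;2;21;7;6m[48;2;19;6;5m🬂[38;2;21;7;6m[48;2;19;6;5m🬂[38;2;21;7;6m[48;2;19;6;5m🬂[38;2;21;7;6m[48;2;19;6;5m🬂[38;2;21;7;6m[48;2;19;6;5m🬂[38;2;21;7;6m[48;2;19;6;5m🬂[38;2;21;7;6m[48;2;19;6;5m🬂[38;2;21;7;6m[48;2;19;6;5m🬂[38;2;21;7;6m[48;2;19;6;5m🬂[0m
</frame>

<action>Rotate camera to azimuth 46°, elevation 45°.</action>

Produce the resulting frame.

<frame>
[38;2;41;15;19m[48;2;38;13;17m🬂[38;2;41;15;19m[48;2;38;13;17m🬂[38;2;41;15;19m[48;2;38;13;17m🬂[38;2;41;15;19m[48;2;38;13;17m🬂[38;2;41;15;19m[48;2;38;13;17m🬂[38;2;41;15;19m[48;2;38;13;17m🬂[38;2;41;15;19m[48;2;38;13;17m🬂[38;2;41;15;19m[48;2;38;13;17m🬂[38;2;41;15;19m[48;2;38;13;17m🬂[38;2;41;15;19m[48;2;38;13;17m🬂[38;2;41;15;19m[48;2;38;13;17m🬂[38;2;41;15;19m[48;2;38;13;17m🬂[0m
[38;2;37;13;16m[48;2;34;12;14m🬂[38;2;37;13;16m[48;2;34;12;14m🬂[38;2;37;13;16m[48;2;34;12;14m🬂[38;2;37;13;16m[48;2;34;12;14m🬂[38;2;37;13;16m[48;2;34;12;14m🬂[38;2;35;12;15m[48;2;64;112;64m🬝[38;2;36;12;15m[48;2;79;128;79m🬎[38;2;37;13;16m[48;2;34;12;14m🬂[38;2;37;13;16m[48;2;34;12;14m🬂[38;2;37;13;16m[48;2;34;12;14m🬂[38;2;37;13;16m[48;2;34;12;14m🬂[38;2;37;13;16m[48;2;34;12;14m🬂[0m
[38;2;33;11;14m[48;2;30;10;12m🬂[38;2;33;11;14m[48;2;30;10;12m🬂[38;2;33;11;14m[48;2;30;10;12m🬂[38;2;33;11;14m[48;2;30;10;12m🬂[38;2;33;11;14m[48;2;30;10;12m🬂[38;2;63;111;63m[48;2;23;17;12m🬁[38;2;78;127;78m[48;2;12;28;12m🬂[38;2;33;11;14m[48;2;30;10;12m🬂[38;2;33;11;14m[48;2;30;10;12m🬂[38;2;33;11;14m[48;2;30;10;12m🬂[38;2;33;11;14m[48;2;30;10;12m🬂[38;2;33;11;14m[48;2;30;10;12m🬂[0m
[38;2;28;9;10m[48;2;26;9;9m🬎[38;2;28;9;10m[48;2;26;9;9m🬎[38;2;28;9;10m[48;2;26;9;9m🬎[38;2;28;9;10m[48;2;26;9;9m🬎[38;2;28;9;10m[48;2;26;9;9m🬎[38;2;12;28;12m[48;2;27;9;10m▐[38;2;12;28;12m[48;2;12;28;12m [38;2;28;9;10m[48;2;26;9;9m🬎[38;2;28;9;10m[48;2;26;9;9m🬎[38;2;28;9;10m[48;2;26;9;9m🬎[38;2;28;9;10m[48;2;26;9;9m🬎[38;2;28;9;10m[48;2;26;9;9m🬎[0m
[38;2;24;8;8m[48;2;22;7;7m🬎[38;2;24;8;8m[48;2;22;7;7m🬎[38;2;24;8;8m[48;2;22;7;7m🬎[38;2;24;8;8m[48;2;22;7;7m🬎[38;2;24;8;8m[48;2;22;7;7m🬎[38;2;23;7;7m[48;2;12;28;12m🬺[38;2;12;28;12m[48;2;23;7;7m🬂[38;2;24;8;8m[48;2;22;7;7m🬎[38;2;24;8;8m[48;2;22;7;7m🬎[38;2;24;8;8m[48;2;22;7;7m🬎[38;2;24;8;8m[48;2;22;7;7m🬎[38;2;24;8;8m[48;2;22;7;7m🬎[0m
[38;2;21;7;6m[48;2;19;6;5m🬂[38;2;21;7;6m[48;2;19;6;5m🬂[38;2;21;7;6m[48;2;19;6;5m🬂[38;2;21;7;6m[48;2;19;6;5m🬂[38;2;21;7;6m[48;2;19;6;5m🬂[38;2;21;7;6m[48;2;19;6;5m🬂[38;2;21;7;6m[48;2;19;6;5m🬂[38;2;21;7;6m[48;2;19;6;5m🬂[38;2;21;7;6m[48;2;19;6;5m🬂[38;2;21;7;6m[48;2;19;6;5m🬂[38;2;21;7;6m[48;2;19;6;5m🬂[38;2;21;7;6m[48;2;19;6;5m🬂[0m
</frame>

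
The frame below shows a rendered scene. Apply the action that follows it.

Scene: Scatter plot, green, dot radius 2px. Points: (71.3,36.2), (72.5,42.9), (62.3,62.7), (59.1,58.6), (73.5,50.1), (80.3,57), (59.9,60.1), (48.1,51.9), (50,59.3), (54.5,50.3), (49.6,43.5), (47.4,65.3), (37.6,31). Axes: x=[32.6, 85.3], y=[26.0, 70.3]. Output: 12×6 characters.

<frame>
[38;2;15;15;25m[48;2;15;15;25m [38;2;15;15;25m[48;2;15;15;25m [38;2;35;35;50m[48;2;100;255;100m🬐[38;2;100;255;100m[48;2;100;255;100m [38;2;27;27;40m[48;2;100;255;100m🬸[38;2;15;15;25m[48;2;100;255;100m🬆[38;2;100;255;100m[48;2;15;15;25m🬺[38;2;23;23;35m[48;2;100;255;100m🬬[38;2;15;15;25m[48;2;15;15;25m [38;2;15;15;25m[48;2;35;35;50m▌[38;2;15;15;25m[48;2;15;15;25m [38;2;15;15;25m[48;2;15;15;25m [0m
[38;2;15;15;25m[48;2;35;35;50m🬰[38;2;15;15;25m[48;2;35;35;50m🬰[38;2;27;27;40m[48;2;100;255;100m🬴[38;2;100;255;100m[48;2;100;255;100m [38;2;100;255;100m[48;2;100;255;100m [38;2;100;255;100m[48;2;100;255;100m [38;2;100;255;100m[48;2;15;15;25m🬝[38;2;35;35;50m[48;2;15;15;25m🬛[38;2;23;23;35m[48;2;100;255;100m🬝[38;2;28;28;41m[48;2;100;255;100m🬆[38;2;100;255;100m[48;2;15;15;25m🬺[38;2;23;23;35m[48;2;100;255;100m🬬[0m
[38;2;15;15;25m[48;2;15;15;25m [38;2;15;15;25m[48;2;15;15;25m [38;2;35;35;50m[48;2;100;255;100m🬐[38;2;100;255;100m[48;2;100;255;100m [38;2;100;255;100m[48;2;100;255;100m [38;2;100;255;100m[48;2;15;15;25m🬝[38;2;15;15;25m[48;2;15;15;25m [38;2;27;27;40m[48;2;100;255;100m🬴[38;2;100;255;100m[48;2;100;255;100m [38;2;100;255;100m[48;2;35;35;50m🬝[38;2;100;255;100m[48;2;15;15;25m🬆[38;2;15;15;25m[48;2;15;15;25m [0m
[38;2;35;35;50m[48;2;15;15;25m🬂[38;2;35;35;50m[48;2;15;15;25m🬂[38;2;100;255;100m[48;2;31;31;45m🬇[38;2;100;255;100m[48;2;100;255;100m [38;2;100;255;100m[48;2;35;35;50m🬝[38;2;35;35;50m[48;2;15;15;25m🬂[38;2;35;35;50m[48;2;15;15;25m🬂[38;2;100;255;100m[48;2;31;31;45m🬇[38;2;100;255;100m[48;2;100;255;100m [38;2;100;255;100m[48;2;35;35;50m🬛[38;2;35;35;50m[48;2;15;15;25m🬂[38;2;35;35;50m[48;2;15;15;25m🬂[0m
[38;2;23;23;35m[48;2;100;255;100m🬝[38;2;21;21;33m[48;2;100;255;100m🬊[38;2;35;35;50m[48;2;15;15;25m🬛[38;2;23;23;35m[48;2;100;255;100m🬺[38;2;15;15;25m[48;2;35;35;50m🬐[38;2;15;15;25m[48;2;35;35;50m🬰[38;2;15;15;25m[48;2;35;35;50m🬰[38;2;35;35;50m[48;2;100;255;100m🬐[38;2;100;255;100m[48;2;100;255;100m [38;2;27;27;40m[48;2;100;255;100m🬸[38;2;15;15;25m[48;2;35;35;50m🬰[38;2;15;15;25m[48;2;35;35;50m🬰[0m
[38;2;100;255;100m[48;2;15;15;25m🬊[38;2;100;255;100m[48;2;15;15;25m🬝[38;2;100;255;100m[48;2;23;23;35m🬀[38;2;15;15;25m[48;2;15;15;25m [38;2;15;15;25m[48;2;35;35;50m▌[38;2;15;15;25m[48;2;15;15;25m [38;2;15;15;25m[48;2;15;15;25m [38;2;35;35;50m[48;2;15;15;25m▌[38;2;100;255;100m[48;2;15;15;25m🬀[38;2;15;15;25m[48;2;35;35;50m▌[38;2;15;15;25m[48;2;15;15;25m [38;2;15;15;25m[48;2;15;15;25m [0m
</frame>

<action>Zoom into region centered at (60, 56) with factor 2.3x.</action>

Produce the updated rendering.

<frame>
[38;2;15;15;25m[48;2;15;15;25m [38;2;15;15;25m[48;2;15;15;25m [38;2;35;35;50m[48;2;15;15;25m▌[38;2;15;15;25m[48;2;15;15;25m [38;2;15;15;25m[48;2;35;35;50m▌[38;2;15;15;25m[48;2;100;255;100m🬝[38;2;15;15;25m[48;2;100;255;100m🬀[38;2;21;21;33m[48;2;100;255;100m🬊[38;2;15;15;25m[48;2;15;15;25m [38;2;15;15;25m[48;2;35;35;50m▌[38;2;15;15;25m[48;2;15;15;25m [38;2;15;15;25m[48;2;15;15;25m [0m
[38;2;15;15;25m[48;2;100;255;100m🬀[38;2;21;21;33m[48;2;100;255;100m🬊[38;2;35;35;50m[48;2;15;15;25m🬛[38;2;15;15;25m[48;2;35;35;50m🬰[38;2;25;25;37m[48;2;100;255;100m🬕[38;2;100;255;100m[48;2;100;255;100m [38;2;100;255;100m[48;2;15;15;25m🬝[38;2;100;255;100m[48;2;27;27;40m🬀[38;2;15;15;25m[48;2;35;35;50m🬰[38;2;15;15;25m[48;2;35;35;50m🬐[38;2;15;15;25m[48;2;35;35;50m🬰[38;2;15;15;25m[48;2;35;35;50m🬰[0m
[38;2;100;255;100m[48;2;15;15;25m🬊[38;2;100;255;100m[48;2;15;15;25m🬀[38;2;35;35;50m[48;2;15;15;25m▌[38;2;15;15;25m[48;2;15;15;25m [38;2;100;255;100m[48;2;21;21;33m🬊[38;2;100;255;100m[48;2;15;15;25m🬝[38;2;100;255;100m[48;2;15;15;25m🬀[38;2;35;35;50m[48;2;15;15;25m▌[38;2;15;15;25m[48;2;15;15;25m [38;2;15;15;25m[48;2;35;35;50m▌[38;2;15;15;25m[48;2;15;15;25m [38;2;15;15;25m[48;2;15;15;25m [0m
[38;2;100;255;100m[48;2;28;28;41m🬱[38;2;35;35;50m[48;2;15;15;25m🬂[38;2;31;31;45m[48;2;100;255;100m🬝[38;2;35;35;50m[48;2;15;15;25m🬂[38;2;35;35;50m[48;2;15;15;25m🬨[38;2;35;35;50m[48;2;15;15;25m🬂[38;2;35;35;50m[48;2;15;15;25m🬂[38;2;35;35;50m[48;2;15;15;25m🬕[38;2;35;35;50m[48;2;15;15;25m🬂[38;2;35;35;50m[48;2;15;15;25m🬨[38;2;35;35;50m[48;2;15;15;25m🬂[38;2;35;35;50m[48;2;15;15;25m🬂[0m
[38;2;100;255;100m[48;2;15;15;25m🬝[38;2;100;255;100m[48;2;20;20;31m🬈[38;2;100;255;100m[48;2;100;255;100m [38;2;100;255;100m[48;2;15;15;25m🬛[38;2;15;15;25m[48;2;35;35;50m🬐[38;2;15;15;25m[48;2;35;35;50m🬰[38;2;15;15;25m[48;2;35;35;50m🬰[38;2;35;35;50m[48;2;15;15;25m🬛[38;2;15;15;25m[48;2;35;35;50m🬰[38;2;15;15;25m[48;2;35;35;50m🬐[38;2;15;15;25m[48;2;35;35;50m🬰[38;2;15;15;25m[48;2;35;35;50m🬰[0m
[38;2;15;15;25m[48;2;15;15;25m [38;2;15;15;25m[48;2;15;15;25m [38;2;100;255;100m[48;2;27;27;40m🬁[38;2;15;15;25m[48;2;15;15;25m [38;2;15;15;25m[48;2;35;35;50m▌[38;2;15;15;25m[48;2;15;15;25m [38;2;15;15;25m[48;2;15;15;25m [38;2;35;35;50m[48;2;15;15;25m▌[38;2;15;15;25m[48;2;15;15;25m [38;2;15;15;25m[48;2;35;35;50m▌[38;2;15;15;25m[48;2;15;15;25m [38;2;15;15;25m[48;2;15;15;25m [0m
</frame>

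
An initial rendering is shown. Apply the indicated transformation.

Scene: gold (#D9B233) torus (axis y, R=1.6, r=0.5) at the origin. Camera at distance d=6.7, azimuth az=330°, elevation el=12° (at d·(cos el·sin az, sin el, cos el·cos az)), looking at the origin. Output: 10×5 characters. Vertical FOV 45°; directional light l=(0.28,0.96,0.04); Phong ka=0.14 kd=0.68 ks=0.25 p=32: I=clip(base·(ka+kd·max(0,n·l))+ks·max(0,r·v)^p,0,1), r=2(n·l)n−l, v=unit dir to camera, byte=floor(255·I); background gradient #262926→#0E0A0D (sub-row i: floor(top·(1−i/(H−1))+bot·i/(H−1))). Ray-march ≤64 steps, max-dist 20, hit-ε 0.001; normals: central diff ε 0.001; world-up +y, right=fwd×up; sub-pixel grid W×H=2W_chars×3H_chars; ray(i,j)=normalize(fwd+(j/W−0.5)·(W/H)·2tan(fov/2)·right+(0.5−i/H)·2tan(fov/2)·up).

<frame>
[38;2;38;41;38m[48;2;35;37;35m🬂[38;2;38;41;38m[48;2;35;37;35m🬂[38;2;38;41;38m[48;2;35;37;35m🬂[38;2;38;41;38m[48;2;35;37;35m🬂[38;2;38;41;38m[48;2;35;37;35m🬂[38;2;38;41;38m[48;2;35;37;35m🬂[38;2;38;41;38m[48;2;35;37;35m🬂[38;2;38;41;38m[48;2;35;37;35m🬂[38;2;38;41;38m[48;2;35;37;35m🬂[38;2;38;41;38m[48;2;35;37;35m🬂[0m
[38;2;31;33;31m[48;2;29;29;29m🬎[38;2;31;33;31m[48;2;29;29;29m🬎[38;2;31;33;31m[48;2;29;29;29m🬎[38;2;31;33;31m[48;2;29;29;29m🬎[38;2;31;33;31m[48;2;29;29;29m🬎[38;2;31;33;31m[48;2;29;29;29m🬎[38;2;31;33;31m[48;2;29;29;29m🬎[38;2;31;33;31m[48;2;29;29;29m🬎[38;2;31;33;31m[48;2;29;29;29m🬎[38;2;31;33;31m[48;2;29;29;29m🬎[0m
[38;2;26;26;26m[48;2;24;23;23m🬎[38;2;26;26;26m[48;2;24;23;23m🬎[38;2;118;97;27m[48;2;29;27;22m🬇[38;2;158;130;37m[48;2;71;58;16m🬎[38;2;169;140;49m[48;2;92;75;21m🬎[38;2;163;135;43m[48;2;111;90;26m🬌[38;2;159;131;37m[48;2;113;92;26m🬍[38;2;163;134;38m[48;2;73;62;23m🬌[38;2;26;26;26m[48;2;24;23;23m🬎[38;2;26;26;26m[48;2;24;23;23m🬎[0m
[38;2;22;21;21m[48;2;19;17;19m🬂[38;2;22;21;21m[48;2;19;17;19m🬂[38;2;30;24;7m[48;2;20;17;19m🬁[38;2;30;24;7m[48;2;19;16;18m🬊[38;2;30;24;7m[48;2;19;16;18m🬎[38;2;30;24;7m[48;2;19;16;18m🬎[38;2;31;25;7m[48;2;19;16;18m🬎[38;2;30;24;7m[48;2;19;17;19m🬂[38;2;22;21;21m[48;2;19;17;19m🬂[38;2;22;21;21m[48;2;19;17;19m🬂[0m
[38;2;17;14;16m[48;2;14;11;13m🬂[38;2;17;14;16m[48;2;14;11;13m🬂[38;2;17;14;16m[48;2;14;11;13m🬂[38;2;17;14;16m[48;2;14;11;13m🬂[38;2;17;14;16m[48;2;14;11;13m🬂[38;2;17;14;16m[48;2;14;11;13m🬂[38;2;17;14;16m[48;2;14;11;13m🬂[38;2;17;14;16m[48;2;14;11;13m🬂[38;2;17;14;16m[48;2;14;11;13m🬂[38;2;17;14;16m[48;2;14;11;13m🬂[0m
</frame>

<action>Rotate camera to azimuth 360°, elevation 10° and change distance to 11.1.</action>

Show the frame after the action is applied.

<frame>
[38;2;38;41;38m[48;2;35;37;35m🬂[38;2;38;41;38m[48;2;35;37;35m🬂[38;2;38;41;38m[48;2;35;37;35m🬂[38;2;38;41;38m[48;2;35;37;35m🬂[38;2;38;41;38m[48;2;35;37;35m🬂[38;2;38;41;38m[48;2;35;37;35m🬂[38;2;38;41;38m[48;2;35;37;35m🬂[38;2;38;41;38m[48;2;35;37;35m🬂[38;2;38;41;38m[48;2;35;37;35m🬂[38;2;38;41;38m[48;2;35;37;35m🬂[0m
[38;2;31;33;31m[48;2;29;29;29m🬎[38;2;31;33;31m[48;2;29;29;29m🬎[38;2;31;33;31m[48;2;29;29;29m🬎[38;2;31;33;31m[48;2;29;29;29m🬎[38;2;31;33;31m[48;2;29;29;29m🬎[38;2;31;33;31m[48;2;29;29;29m🬎[38;2;31;33;31m[48;2;29;29;29m🬎[38;2;31;33;31m[48;2;29;29;29m🬎[38;2;31;33;31m[48;2;29;29;29m🬎[38;2;31;33;31m[48;2;29;29;29m🬎[0m
[38;2;26;26;26m[48;2;24;23;23m🬎[38;2;26;26;26m[48;2;24;23;23m🬎[38;2;26;26;26m[48;2;24;23;23m🬎[38;2;131;107;30m[48;2;26;25;21m🬇[38;2;35;31;18m[48;2;137;112;32m🬰[38;2;27;27;27m[48;2;69;57;16m🬂[38;2;45;39;20m[48;2;172;141;40m🬰[38;2;26;26;26m[48;2;24;23;23m🬎[38;2;26;26;26m[48;2;24;23;23m🬎[38;2;26;26;26m[48;2;24;23;23m🬎[0m
[38;2;22;21;21m[48;2;19;17;19m🬂[38;2;22;21;21m[48;2;19;17;19m🬂[38;2;22;21;21m[48;2;19;17;19m🬂[38;2;22;21;21m[48;2;19;17;19m🬂[38;2;22;21;21m[48;2;19;17;19m🬂[38;2;22;21;21m[48;2;19;17;19m🬂[38;2;22;21;21m[48;2;19;17;19m🬂[38;2;22;21;21m[48;2;19;17;19m🬂[38;2;22;21;21m[48;2;19;17;19m🬂[38;2;22;21;21m[48;2;19;17;19m🬂[0m
[38;2;17;14;16m[48;2;14;11;13m🬂[38;2;17;14;16m[48;2;14;11;13m🬂[38;2;17;14;16m[48;2;14;11;13m🬂[38;2;17;14;16m[48;2;14;11;13m🬂[38;2;17;14;16m[48;2;14;11;13m🬂[38;2;17;14;16m[48;2;14;11;13m🬂[38;2;17;14;16m[48;2;14;11;13m🬂[38;2;17;14;16m[48;2;14;11;13m🬂[38;2;17;14;16m[48;2;14;11;13m🬂[38;2;17;14;16m[48;2;14;11;13m🬂[0m
</frame>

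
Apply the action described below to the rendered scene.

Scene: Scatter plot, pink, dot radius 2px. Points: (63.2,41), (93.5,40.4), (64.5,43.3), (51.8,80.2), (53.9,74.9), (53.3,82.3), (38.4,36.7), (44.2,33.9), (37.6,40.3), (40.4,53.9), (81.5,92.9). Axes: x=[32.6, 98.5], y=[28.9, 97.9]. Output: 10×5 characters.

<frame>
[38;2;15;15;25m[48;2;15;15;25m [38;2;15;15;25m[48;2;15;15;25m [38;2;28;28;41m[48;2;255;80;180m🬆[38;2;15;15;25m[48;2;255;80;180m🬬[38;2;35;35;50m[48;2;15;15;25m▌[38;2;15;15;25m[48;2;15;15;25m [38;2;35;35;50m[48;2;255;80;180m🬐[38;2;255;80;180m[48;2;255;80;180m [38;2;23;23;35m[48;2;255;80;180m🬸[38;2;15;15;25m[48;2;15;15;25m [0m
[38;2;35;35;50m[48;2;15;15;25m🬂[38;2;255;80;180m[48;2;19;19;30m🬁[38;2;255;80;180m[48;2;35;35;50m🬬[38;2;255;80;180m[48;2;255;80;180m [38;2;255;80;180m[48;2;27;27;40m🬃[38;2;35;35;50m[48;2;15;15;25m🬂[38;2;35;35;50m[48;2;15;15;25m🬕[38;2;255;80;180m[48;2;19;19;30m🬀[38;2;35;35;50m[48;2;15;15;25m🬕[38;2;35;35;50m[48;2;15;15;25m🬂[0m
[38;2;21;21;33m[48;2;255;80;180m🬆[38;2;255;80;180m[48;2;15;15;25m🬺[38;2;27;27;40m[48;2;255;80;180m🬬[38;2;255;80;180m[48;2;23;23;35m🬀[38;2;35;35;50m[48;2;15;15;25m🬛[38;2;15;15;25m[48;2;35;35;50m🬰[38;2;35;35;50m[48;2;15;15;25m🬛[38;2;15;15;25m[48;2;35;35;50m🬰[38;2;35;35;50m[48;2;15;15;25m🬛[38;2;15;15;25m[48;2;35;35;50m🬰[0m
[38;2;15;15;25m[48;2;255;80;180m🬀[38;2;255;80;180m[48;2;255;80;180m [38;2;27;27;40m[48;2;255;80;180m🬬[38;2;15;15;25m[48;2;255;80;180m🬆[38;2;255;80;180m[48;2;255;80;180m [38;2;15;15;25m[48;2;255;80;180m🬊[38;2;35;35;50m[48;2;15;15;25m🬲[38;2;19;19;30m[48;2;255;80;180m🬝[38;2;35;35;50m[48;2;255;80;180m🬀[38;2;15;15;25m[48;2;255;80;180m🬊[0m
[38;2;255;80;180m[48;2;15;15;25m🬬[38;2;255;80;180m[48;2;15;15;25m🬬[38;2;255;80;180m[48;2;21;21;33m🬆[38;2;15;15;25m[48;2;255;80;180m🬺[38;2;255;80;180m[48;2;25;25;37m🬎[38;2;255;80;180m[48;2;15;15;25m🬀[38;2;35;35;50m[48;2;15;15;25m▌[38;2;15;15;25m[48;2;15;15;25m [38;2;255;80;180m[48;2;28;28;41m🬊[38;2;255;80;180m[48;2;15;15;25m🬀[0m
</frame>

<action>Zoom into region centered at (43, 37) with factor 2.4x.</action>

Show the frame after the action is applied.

<frame>
[38;2;15;15;25m[48;2;15;15;25m [38;2;15;15;25m[48;2;15;15;25m [38;2;35;35;50m[48;2;15;15;25m▌[38;2;15;15;25m[48;2;15;15;25m [38;2;35;35;50m[48;2;15;15;25m▌[38;2;15;15;25m[48;2;15;15;25m [38;2;35;35;50m[48;2;15;15;25m▌[38;2;15;15;25m[48;2;15;15;25m [38;2;35;35;50m[48;2;15;15;25m▌[38;2;15;15;25m[48;2;15;15;25m [0m
[38;2;35;35;50m[48;2;15;15;25m🬂[38;2;23;23;35m[48;2;255;80;180m🬝[38;2;35;35;50m[48;2;255;80;180m🬀[38;2;255;80;180m[48;2;28;28;41m🬱[38;2;35;35;50m[48;2;15;15;25m🬕[38;2;35;35;50m[48;2;15;15;25m🬂[38;2;35;35;50m[48;2;15;15;25m🬕[38;2;35;35;50m[48;2;15;15;25m🬂[38;2;35;35;50m[48;2;15;15;25m🬕[38;2;35;35;50m[48;2;15;15;25m🬂[0m
[38;2;15;15;25m[48;2;35;35;50m🬰[38;2;15;15;25m[48;2;35;35;50m🬰[38;2;255;80;180m[48;2;35;35;50m🬬[38;2;255;80;180m[48;2;255;80;180m [38;2;25;25;37m[48;2;255;80;180m🬂[38;2;255;80;180m[48;2;15;15;25m🬺[38;2;27;27;40m[48;2;255;80;180m🬬[38;2;15;15;25m[48;2;35;35;50m🬰[38;2;35;35;50m[48;2;15;15;25m🬛[38;2;15;15;25m[48;2;35;35;50m🬰[0m
[38;2;15;15;25m[48;2;35;35;50m🬎[38;2;15;15;25m[48;2;35;35;50m🬎[38;2;35;35;50m[48;2;15;15;25m🬲[38;2;255;80;180m[48;2;23;23;35m🬀[38;2;255;80;180m[48;2;31;31;45m🬁[38;2;255;80;180m[48;2;28;28;41m🬆[38;2;35;35;50m[48;2;15;15;25m🬲[38;2;15;15;25m[48;2;35;35;50m🬎[38;2;35;35;50m[48;2;15;15;25m🬲[38;2;15;15;25m[48;2;35;35;50m🬎[0m
[38;2;15;15;25m[48;2;15;15;25m [38;2;15;15;25m[48;2;15;15;25m [38;2;35;35;50m[48;2;15;15;25m▌[38;2;15;15;25m[48;2;15;15;25m [38;2;35;35;50m[48;2;15;15;25m▌[38;2;15;15;25m[48;2;15;15;25m [38;2;35;35;50m[48;2;15;15;25m▌[38;2;15;15;25m[48;2;15;15;25m [38;2;35;35;50m[48;2;15;15;25m▌[38;2;15;15;25m[48;2;15;15;25m [0m
</frame>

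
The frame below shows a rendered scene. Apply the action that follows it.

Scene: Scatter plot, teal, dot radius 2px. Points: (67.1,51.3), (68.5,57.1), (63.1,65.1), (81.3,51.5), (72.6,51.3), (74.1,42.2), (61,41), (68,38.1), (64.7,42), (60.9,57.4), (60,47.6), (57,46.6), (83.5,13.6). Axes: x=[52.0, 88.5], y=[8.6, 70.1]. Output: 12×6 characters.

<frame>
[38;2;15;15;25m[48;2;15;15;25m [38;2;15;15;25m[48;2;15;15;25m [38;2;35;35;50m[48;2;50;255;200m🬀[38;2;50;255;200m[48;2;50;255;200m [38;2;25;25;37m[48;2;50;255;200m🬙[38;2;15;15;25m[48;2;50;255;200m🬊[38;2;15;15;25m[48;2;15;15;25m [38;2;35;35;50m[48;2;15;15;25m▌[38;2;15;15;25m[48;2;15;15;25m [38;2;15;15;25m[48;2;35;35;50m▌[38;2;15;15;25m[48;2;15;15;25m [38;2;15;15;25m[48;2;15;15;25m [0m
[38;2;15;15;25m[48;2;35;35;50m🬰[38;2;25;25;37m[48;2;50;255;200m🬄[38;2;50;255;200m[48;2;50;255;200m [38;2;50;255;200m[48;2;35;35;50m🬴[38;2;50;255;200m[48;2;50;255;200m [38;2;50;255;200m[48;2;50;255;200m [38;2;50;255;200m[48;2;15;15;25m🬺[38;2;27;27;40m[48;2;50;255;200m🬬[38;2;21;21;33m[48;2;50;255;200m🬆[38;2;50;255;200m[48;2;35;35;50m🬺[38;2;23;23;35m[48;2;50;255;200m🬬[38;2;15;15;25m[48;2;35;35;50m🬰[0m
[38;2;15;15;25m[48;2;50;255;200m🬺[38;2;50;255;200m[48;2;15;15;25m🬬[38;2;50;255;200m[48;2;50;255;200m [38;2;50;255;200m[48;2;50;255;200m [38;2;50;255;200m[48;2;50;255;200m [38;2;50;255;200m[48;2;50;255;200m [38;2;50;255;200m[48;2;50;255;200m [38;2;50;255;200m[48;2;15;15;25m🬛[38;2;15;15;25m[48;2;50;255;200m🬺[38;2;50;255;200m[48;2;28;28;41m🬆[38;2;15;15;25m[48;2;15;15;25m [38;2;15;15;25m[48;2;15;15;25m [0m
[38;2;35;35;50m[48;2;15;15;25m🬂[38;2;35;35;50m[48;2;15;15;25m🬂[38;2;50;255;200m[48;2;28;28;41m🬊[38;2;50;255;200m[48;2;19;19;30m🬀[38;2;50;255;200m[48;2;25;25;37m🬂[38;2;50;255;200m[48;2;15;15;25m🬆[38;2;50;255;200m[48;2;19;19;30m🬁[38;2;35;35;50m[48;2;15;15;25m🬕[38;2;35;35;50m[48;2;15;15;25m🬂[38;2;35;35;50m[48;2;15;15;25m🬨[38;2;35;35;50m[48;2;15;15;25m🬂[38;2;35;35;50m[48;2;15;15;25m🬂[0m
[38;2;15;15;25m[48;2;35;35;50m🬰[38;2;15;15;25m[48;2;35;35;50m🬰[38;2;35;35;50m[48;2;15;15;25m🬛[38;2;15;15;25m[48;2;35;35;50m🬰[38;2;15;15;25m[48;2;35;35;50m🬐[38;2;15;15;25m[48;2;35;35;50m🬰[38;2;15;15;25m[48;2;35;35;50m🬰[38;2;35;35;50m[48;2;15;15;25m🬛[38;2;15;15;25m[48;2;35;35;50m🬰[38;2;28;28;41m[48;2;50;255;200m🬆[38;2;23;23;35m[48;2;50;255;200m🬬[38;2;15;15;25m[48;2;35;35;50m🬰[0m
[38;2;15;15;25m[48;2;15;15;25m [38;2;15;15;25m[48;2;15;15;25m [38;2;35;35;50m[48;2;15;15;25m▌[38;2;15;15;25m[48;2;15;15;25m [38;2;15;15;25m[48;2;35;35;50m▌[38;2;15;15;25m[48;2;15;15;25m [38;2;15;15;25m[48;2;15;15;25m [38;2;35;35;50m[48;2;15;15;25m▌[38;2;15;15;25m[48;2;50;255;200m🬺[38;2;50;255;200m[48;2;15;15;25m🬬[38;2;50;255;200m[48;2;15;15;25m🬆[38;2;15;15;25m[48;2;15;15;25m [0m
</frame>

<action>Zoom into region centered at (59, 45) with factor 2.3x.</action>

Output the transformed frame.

<frame>
[38;2;15;15;25m[48;2;15;15;25m [38;2;15;15;25m[48;2;15;15;25m [38;2;35;35;50m[48;2;15;15;25m▌[38;2;15;15;25m[48;2;15;15;25m [38;2;15;15;25m[48;2;35;35;50m▌[38;2;15;15;25m[48;2;15;15;25m [38;2;50;255;200m[48;2;15;15;25m🬊[38;2;50;255;200m[48;2;15;15;25m🬝[38;2;50;255;200m[48;2;15;15;25m🬀[38;2;15;15;25m[48;2;35;35;50m▌[38;2;15;15;25m[48;2;15;15;25m [38;2;15;15;25m[48;2;50;255;200m🬝[0m
[38;2;15;15;25m[48;2;35;35;50m🬰[38;2;15;15;25m[48;2;35;35;50m🬰[38;2;35;35;50m[48;2;15;15;25m🬛[38;2;15;15;25m[48;2;35;35;50m🬰[38;2;31;31;45m[48;2;50;255;200m🬬[38;2;23;23;35m[48;2;50;255;200m🬝[38;2;21;21;33m[48;2;50;255;200m🬊[38;2;35;35;50m[48;2;15;15;25m🬛[38;2;15;15;25m[48;2;35;35;50m🬰[38;2;15;15;25m[48;2;35;35;50m🬐[38;2;19;19;30m[48;2;50;255;200m🬴[38;2;50;255;200m[48;2;50;255;200m [0m
[38;2;15;15;25m[48;2;15;15;25m [38;2;15;15;25m[48;2;15;15;25m [38;2;35;35;50m[48;2;15;15;25m▌[38;2;15;15;25m[48;2;50;255;200m🬐[38;2;50;255;200m[48;2;50;255;200m [38;2;50;255;200m[48;2;15;15;25m🬎[38;2;50;255;200m[48;2;15;15;25m🬝[38;2;50;255;200m[48;2;23;23;35m🬀[38;2;15;15;25m[48;2;15;15;25m [38;2;23;23;35m[48;2;50;255;200m🬝[38;2;15;15;25m[48;2;15;15;25m [38;2;15;15;25m[48;2;50;255;200m🬺[0m
[38;2;35;35;50m[48;2;15;15;25m🬂[38;2;35;35;50m[48;2;15;15;25m🬂[38;2;35;35;50m[48;2;15;15;25m🬕[38;2;35;35;50m[48;2;15;15;25m🬂[38;2;50;255;200m[48;2;27;27;40m🬀[38;2;35;35;50m[48;2;15;15;25m🬂[38;2;28;28;41m[48;2;50;255;200m🬆[38;2;50;255;200m[48;2;35;35;50m🬺[38;2;25;25;37m[48;2;50;255;200m🬥[38;2;50;255;200m[48;2;50;255;200m [38;2;50;255;200m[48;2;25;25;37m🬛[38;2;35;35;50m[48;2;15;15;25m🬂[0m
[38;2;15;15;25m[48;2;35;35;50m🬰[38;2;15;15;25m[48;2;35;35;50m🬰[38;2;35;35;50m[48;2;15;15;25m🬛[38;2;15;15;25m[48;2;35;35;50m🬰[38;2;15;15;25m[48;2;35;35;50m🬐[38;2;15;15;25m[48;2;35;35;50m🬰[38;2;23;23;35m[48;2;50;255;200m🬺[38;2;50;255;200m[48;2;28;28;41m🬆[38;2;15;15;25m[48;2;35;35;50m🬰[38;2;27;27;40m[48;2;50;255;200m🬺[38;2;15;15;25m[48;2;35;35;50m🬰[38;2;15;15;25m[48;2;35;35;50m🬰[0m
[38;2;15;15;25m[48;2;15;15;25m [38;2;15;15;25m[48;2;15;15;25m [38;2;35;35;50m[48;2;15;15;25m▌[38;2;15;15;25m[48;2;15;15;25m [38;2;15;15;25m[48;2;35;35;50m▌[38;2;15;15;25m[48;2;15;15;25m [38;2;15;15;25m[48;2;15;15;25m [38;2;35;35;50m[48;2;15;15;25m▌[38;2;15;15;25m[48;2;15;15;25m [38;2;15;15;25m[48;2;35;35;50m▌[38;2;15;15;25m[48;2;15;15;25m [38;2;15;15;25m[48;2;15;15;25m [0m
</frame>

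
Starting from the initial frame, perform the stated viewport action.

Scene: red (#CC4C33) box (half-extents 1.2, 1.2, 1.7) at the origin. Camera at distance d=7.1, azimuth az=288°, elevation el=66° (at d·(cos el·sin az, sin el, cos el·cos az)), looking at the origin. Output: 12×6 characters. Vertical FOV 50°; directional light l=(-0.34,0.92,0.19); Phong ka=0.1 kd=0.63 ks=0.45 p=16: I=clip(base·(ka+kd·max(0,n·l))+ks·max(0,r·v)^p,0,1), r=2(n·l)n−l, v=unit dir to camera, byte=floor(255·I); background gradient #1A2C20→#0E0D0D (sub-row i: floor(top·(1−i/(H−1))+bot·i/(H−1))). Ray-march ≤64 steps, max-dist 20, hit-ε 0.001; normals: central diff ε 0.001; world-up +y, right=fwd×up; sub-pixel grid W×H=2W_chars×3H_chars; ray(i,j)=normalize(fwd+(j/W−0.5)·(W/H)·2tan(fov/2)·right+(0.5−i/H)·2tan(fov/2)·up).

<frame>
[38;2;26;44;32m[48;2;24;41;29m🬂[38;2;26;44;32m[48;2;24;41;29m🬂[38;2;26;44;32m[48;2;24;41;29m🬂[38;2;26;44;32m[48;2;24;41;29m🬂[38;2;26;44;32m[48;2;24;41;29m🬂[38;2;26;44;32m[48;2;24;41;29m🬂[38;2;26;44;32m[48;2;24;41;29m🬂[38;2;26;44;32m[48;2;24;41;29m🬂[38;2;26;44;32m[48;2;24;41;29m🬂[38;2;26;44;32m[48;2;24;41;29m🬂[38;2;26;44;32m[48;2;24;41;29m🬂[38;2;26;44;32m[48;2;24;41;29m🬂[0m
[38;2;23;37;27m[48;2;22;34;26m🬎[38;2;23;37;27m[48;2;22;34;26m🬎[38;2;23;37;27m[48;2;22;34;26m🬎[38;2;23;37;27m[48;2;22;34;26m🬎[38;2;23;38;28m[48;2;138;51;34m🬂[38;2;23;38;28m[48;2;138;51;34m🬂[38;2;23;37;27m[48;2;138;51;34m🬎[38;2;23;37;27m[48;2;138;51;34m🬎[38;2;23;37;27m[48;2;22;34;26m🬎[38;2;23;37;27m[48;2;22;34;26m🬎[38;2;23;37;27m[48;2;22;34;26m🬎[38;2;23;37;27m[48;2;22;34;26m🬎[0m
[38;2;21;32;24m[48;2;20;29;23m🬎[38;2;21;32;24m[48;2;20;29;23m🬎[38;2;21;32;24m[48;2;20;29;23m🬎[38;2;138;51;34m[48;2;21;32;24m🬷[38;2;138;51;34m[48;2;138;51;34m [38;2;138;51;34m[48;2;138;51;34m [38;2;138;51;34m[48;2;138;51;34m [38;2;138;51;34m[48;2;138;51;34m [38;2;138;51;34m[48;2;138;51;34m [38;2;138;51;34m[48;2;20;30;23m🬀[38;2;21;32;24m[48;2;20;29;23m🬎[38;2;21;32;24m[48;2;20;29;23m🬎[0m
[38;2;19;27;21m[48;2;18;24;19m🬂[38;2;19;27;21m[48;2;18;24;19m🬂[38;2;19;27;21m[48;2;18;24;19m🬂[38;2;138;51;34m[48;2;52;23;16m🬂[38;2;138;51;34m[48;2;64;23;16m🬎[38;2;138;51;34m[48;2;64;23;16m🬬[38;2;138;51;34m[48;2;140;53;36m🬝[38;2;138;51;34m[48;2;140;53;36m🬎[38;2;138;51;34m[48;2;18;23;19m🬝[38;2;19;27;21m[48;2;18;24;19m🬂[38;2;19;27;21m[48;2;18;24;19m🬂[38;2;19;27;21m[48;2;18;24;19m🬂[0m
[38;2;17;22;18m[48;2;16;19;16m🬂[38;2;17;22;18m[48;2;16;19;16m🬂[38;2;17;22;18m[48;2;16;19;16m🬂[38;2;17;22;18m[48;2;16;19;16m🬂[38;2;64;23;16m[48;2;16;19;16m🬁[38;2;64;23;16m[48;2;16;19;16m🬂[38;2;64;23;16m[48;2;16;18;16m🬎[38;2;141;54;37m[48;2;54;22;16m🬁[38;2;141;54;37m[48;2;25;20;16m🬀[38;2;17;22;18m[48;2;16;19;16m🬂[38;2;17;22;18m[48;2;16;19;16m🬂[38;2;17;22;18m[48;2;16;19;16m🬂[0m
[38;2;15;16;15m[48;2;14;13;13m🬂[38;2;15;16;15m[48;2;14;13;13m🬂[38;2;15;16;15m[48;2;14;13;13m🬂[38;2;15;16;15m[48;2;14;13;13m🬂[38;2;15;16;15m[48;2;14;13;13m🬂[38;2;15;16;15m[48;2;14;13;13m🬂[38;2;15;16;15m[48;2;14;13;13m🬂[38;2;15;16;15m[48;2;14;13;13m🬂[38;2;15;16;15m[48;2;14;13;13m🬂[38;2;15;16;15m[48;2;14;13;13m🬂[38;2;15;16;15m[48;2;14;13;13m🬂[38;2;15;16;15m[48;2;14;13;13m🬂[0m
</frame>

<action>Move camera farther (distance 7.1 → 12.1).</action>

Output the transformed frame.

<frame>
[38;2;26;44;32m[48;2;24;41;29m🬂[38;2;26;44;32m[48;2;24;41;29m🬂[38;2;26;44;32m[48;2;24;41;29m🬂[38;2;26;44;32m[48;2;24;41;29m🬂[38;2;26;44;32m[48;2;24;41;29m🬂[38;2;26;44;32m[48;2;24;41;29m🬂[38;2;26;44;32m[48;2;24;41;29m🬂[38;2;26;44;32m[48;2;24;41;29m🬂[38;2;26;44;32m[48;2;24;41;29m🬂[38;2;26;44;32m[48;2;24;41;29m🬂[38;2;26;44;32m[48;2;24;41;29m🬂[38;2;26;44;32m[48;2;24;41;29m🬂[0m
[38;2;23;37;27m[48;2;22;34;26m🬎[38;2;23;37;27m[48;2;22;34;26m🬎[38;2;23;37;27m[48;2;22;34;26m🬎[38;2;23;37;27m[48;2;22;34;26m🬎[38;2;23;37;27m[48;2;22;34;26m🬎[38;2;23;37;27m[48;2;22;34;26m🬎[38;2;23;37;27m[48;2;22;34;26m🬎[38;2;23;37;27m[48;2;22;34;26m🬎[38;2;23;37;27m[48;2;22;34;26m🬎[38;2;23;37;27m[48;2;22;34;26m🬎[38;2;23;37;27m[48;2;22;34;26m🬎[38;2;23;37;27m[48;2;22;34;26m🬎[0m
[38;2;21;32;24m[48;2;20;29;23m🬎[38;2;21;32;24m[48;2;20;29;23m🬎[38;2;21;32;24m[48;2;20;29;23m🬎[38;2;21;32;24m[48;2;20;29;23m🬎[38;2;20;31;24m[48;2;138;51;34m🬝[38;2;138;51;34m[48;2;138;51;34m [38;2;21;33;25m[48;2;138;51;34m🬂[38;2;138;51;34m[48;2;21;32;24m🬱[38;2;21;32;24m[48;2;20;29;23m🬎[38;2;21;32;24m[48;2;20;29;23m🬎[38;2;21;32;24m[48;2;20;29;23m🬎[38;2;21;32;24m[48;2;20;29;23m🬎[0m
[38;2;19;27;21m[48;2;18;24;19m🬂[38;2;19;27;21m[48;2;18;24;19m🬂[38;2;19;27;21m[48;2;18;24;19m🬂[38;2;19;27;21m[48;2;18;24;19m🬂[38;2;138;51;34m[48;2;27;24;19m🬁[38;2;138;51;34m[48;2;52;23;16m🬂[38;2;138;51;34m[48;2;64;23;16m🬎[38;2;138;51;34m[48;2;29;24;19m🬄[38;2;19;27;21m[48;2;18;24;19m🬂[38;2;19;27;21m[48;2;18;24;19m🬂[38;2;19;27;21m[48;2;18;24;19m🬂[38;2;19;27;21m[48;2;18;24;19m🬂[0m
[38;2;17;22;18m[48;2;16;19;16m🬂[38;2;17;22;18m[48;2;16;19;16m🬂[38;2;17;22;18m[48;2;16;19;16m🬂[38;2;17;22;18m[48;2;16;19;16m🬂[38;2;17;22;18m[48;2;16;19;16m🬂[38;2;17;22;18m[48;2;16;19;16m🬂[38;2;17;22;18m[48;2;16;19;16m🬂[38;2;17;22;18m[48;2;16;19;16m🬂[38;2;17;22;18m[48;2;16;19;16m🬂[38;2;17;22;18m[48;2;16;19;16m🬂[38;2;17;22;18m[48;2;16;19;16m🬂[38;2;17;22;18m[48;2;16;19;16m🬂[0m
[38;2;15;16;15m[48;2;14;13;13m🬂[38;2;15;16;15m[48;2;14;13;13m🬂[38;2;15;16;15m[48;2;14;13;13m🬂[38;2;15;16;15m[48;2;14;13;13m🬂[38;2;15;16;15m[48;2;14;13;13m🬂[38;2;15;16;15m[48;2;14;13;13m🬂[38;2;15;16;15m[48;2;14;13;13m🬂[38;2;15;16;15m[48;2;14;13;13m🬂[38;2;15;16;15m[48;2;14;13;13m🬂[38;2;15;16;15m[48;2;14;13;13m🬂[38;2;15;16;15m[48;2;14;13;13m🬂[38;2;15;16;15m[48;2;14;13;13m🬂[0m
</frame>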